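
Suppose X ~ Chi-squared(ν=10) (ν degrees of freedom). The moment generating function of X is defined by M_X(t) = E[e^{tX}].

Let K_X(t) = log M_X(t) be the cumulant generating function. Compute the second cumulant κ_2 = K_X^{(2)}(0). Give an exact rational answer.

M_X(t) = (1 - 2*t)^(-5)
K_X(t) = log M_X(t) = -5*log(1 - 2*t)
K′(t) = -10/(2*t - 1)
K′′(t) = 20/(4*t^2 - 4*t + 1)

κ_2 = K′′(0) = 20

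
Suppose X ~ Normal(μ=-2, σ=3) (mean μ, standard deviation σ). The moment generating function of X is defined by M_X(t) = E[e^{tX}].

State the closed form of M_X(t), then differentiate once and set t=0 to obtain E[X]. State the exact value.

M_X(t) = e^(9*t^2/2 - 2*t)
M′(t) = 9*t*e^(-2*t)*e^(9*t^2/2) - 2*e^(-2*t)*e^(9*t^2/2)

E[X] = M′(0) = -2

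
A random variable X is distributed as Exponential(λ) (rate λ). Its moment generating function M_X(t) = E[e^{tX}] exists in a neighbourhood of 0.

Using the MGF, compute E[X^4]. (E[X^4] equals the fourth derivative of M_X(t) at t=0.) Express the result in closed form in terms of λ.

M_X(t) = λ/(λ - t)
M′(t) = λ/(λ^2 - 2*λ*t + t^2)
M′′(t) = -2*λ/(-λ^3 + 3*λ^2*t - 3*λ*t^2 + t^3)
M′′′(t) = 6*λ/(λ^4 - 4*λ^3*t + 6*λ^2*t^2 - 4*λ*t^3 + t^4)
M′′′′(t) = -24*λ/(-λ^5 + 5*λ^4*t - 10*λ^3*t^2 + 10*λ^2*t^3 - 5*λ*t^4 + t^5)

E[X^4] = M′′′′(0) = 24/λ^4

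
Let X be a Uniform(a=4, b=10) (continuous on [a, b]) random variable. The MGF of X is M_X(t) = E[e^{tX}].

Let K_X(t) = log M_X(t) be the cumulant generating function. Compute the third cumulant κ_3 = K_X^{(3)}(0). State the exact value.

M_X(t) = (e^(10*t) - e^(4*t))/(6*t)
K_X(t) = log M_X(t) = -log(t) + log(e^(10*t) - e^(4*t)) - log(6)
dK/dt = (10*t*e^(6*t) - 4*t - e^(6*t) + 1)/(t*e^(6*t) - t)
d^2K/dt^2 = (-36*t^2*e^(6*t) + e^(12*t) - 2*e^(6*t) + 1)/(t^2*e^(12*t) - 2*t^2*e^(6*t) + t^2)
d^3K/dt^3 = (216*t^3*e^(12*t) + 216*t^3*e^(6*t) - 2*e^(18*t) + 6*e^(12*t) - 6*e^(6*t) + 2)/(t^3*e^(18*t) - 3*t^3*e^(12*t) + 3*t^3*e^(6*t) - t^3)

κ_3 = d^3K/dt^3 |_{t=0} = 0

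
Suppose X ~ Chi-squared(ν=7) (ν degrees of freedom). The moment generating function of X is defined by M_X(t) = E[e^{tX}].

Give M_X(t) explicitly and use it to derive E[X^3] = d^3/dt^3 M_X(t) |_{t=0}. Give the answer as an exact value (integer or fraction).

E[X^3] = M^(3)(0) = 693

M_X(t) = (1 - 2*t)^(-7/2)
M^(3)(t) = 693/(64*t^6*√(1 - 2*t) - 192*t^5*√(1 - 2*t) + 240*t^4*√(1 - 2*t) - 160*t^3*√(1 - 2*t) + 60*t^2*√(1 - 2*t) - 12*t*√(1 - 2*t) + √(1 - 2*t))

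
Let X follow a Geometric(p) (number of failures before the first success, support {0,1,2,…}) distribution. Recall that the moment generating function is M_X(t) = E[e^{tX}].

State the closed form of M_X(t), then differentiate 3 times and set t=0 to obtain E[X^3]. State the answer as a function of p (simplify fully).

E[X^3] = M^(3)(0) = -1 + 7/p - 12/p^2 + 6/p^3

M_X(t) = p/(-(1 - p)*e^(t) + 1)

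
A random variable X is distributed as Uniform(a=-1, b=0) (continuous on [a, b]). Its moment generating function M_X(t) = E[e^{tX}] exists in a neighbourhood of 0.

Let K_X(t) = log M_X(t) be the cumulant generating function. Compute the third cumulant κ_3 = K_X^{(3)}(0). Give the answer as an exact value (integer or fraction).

M_X(t) = (1 - e^(-t))/t
K_X(t) = log M_X(t) = -log(t) + log(1 - e^(-t))
K^(3)(t) = (t^3*e^(2*t) + t^3*e^(t) - 2*e^(3*t) + 6*e^(2*t) - 6*e^(t) + 2)/(t^3*e^(3*t) - 3*t^3*e^(2*t) + 3*t^3*e^(t) - t^3)

κ_3 = K^(3)(0) = 0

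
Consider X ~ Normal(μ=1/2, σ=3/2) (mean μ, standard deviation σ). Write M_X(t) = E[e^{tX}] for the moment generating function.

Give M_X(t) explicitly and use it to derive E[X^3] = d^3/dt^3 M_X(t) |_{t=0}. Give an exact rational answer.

M_X(t) = e^(9*t^2/8 + t/2)
M′(t) = 9*t*e^(t/2)*e^(9*t^2/8)/4 + e^(t/2)*e^(9*t^2/8)/2
M′′(t) = 81*t^2*e^(t/2)*e^(9*t^2/8)/16 + 9*t*e^(t/2)*e^(9*t^2/8)/4 + 5*e^(t/2)*e^(9*t^2/8)/2
M′′′(t) = 729*t^3*e^(t/2)*e^(9*t^2/8)/64 + 243*t^2*e^(t/2)*e^(9*t^2/8)/32 + 135*t*e^(t/2)*e^(9*t^2/8)/8 + 7*e^(t/2)*e^(9*t^2/8)/2

E[X^3] = M′′′(0) = 7/2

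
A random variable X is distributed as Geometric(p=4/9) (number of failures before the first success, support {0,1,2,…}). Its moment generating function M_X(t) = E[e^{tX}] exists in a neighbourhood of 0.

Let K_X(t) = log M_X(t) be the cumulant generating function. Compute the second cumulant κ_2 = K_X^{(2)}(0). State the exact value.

κ_2 = D^2[K](0) = 45/16

M_X(t) = 4/(9*(1 - 5*e^(t)/9))
K_X(t) = log M_X(t) = -log(1 - 5*e^(t)/9) - 2*log(3) + 2*log(2)
D^2[K](t) = 45*e^(t)/(25*e^(2*t) - 90*e^(t) + 81)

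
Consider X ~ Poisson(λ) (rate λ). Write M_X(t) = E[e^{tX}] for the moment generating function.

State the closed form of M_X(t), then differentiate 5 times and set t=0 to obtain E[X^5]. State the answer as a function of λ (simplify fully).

E[X^5] = M^(5)(0) = λ*(λ^4 + 10*λ^3 + 25*λ^2 + 15*λ + 1)

M_X(t) = e^(λ*(e^(t) - 1))
M^(5)(t) = (λ^5*e^(5*t)*e^(λ*e^(t)) + 10*λ^4*e^(4*t)*e^(λ*e^(t)) + 25*λ^3*e^(3*t)*e^(λ*e^(t)) + 15*λ^2*e^(2*t)*e^(λ*e^(t)) + λ*e^(t)*e^(λ*e^(t)))*e^(-λ)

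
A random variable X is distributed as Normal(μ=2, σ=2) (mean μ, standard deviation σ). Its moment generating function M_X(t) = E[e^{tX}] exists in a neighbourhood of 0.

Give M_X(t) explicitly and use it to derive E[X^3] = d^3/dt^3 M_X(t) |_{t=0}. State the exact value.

M_X(t) = e^(2*t^2 + 2*t)
M′(t) = 4*t*e^(2*t)*e^(2*t^2) + 2*e^(2*t)*e^(2*t^2)
M′′(t) = 16*t^2*e^(2*t)*e^(2*t^2) + 16*t*e^(2*t)*e^(2*t^2) + 8*e^(2*t)*e^(2*t^2)
M′′′(t) = 64*t^3*e^(2*t)*e^(2*t^2) + 96*t^2*e^(2*t)*e^(2*t^2) + 96*t*e^(2*t)*e^(2*t^2) + 32*e^(2*t)*e^(2*t^2)

E[X^3] = M′′′(0) = 32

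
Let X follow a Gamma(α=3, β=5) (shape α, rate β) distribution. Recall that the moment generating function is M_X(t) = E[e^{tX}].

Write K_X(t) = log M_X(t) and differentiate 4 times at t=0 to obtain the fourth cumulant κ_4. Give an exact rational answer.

κ_4 = D^4[K](0) = 18/625

M_X(t) = 125/(5 - t)^3
K_X(t) = log M_X(t) = -3*log(5 - t) + 3*log(5)
D^4[K](t) = 18/(t^4 - 20*t^3 + 150*t^2 - 500*t + 625)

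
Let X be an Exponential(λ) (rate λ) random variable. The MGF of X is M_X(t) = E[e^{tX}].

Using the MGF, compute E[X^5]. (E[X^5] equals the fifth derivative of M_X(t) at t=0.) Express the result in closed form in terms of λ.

E[X^5] = D^5[M](0) = 120/λ^5

M_X(t) = λ/(λ - t)
D^5[M](t) = 120*λ/(λ^6 - 6*λ^5*t + 15*λ^4*t^2 - 20*λ^3*t^3 + 15*λ^2*t^4 - 6*λ*t^5 + t^6)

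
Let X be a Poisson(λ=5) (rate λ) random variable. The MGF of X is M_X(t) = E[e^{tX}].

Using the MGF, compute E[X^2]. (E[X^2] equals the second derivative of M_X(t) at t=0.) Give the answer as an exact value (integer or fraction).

E[X^2] = D^2[M](0) = 30

M_X(t) = e^(5*e^(t) - 5)
D^2[M](t) = (25*e^(2*t)*e^(5*e^(t)) + 5*e^(t)*e^(5*e^(t)))*e^(-5)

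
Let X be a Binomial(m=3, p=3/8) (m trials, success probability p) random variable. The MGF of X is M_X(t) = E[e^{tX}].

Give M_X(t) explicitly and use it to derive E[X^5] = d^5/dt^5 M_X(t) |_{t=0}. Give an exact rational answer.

M_X(t) = (3*e^(t)/8 + 5/8)^3
M′(t) = 81*e^(3*t)/512 + 135*e^(2*t)/256 + 225*e^(t)/512
M′′(t) = 243*e^(3*t)/512 + 135*e^(2*t)/128 + 225*e^(t)/512
M′′′(t) = 729*e^(3*t)/512 + 135*e^(2*t)/64 + 225*e^(t)/512
M′′′′(t) = 2187*e^(3*t)/512 + 135*e^(2*t)/32 + 225*e^(t)/512
M′′′′′(t) = 6561*e^(3*t)/512 + 135*e^(2*t)/16 + 225*e^(t)/512

E[X^5] = M′′′′′(0) = 5553/256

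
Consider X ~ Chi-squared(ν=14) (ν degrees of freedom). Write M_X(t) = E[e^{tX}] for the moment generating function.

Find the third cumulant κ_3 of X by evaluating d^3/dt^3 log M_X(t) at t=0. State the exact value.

M_X(t) = (1 - 2*t)^(-7)
K_X(t) = log M_X(t) = -7*log(1 - 2*t)
K′(t) = -14/(2*t - 1)
K′′(t) = 28/(4*t^2 - 4*t + 1)
K′′′(t) = -112/(8*t^3 - 12*t^2 + 6*t - 1)

κ_3 = K′′′(0) = 112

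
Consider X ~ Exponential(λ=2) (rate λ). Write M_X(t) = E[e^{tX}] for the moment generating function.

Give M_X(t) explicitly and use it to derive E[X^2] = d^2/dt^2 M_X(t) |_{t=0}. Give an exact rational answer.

M_X(t) = 2/(2 - t)
M′(t) = 2/(t^2 - 4*t + 4)
M′′(t) = -4/(t^3 - 6*t^2 + 12*t - 8)

E[X^2] = M′′(0) = 1/2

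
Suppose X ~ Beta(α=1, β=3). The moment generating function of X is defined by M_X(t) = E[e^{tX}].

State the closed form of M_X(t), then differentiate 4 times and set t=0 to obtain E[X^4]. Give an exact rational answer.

E[X^4] = M^(4)(0) = 1/35

M_X(t) = ₁F₁(1; 4; t)
M^(4)(t) = ₁F₁(5; 8; t)/35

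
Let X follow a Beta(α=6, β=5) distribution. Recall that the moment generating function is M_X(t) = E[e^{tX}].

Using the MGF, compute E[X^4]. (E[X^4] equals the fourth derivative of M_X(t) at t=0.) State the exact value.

E[X^4] = M′′′′(0) = 18/143

M_X(t) = ₁F₁(6; 11; t)
M′(t) = 6*₁F₁(7; 12; t)/11
M′′(t) = 7*₁F₁(8; 13; t)/22
M′′′(t) = 28*₁F₁(9; 14; t)/143
M′′′′(t) = 18*₁F₁(10; 15; t)/143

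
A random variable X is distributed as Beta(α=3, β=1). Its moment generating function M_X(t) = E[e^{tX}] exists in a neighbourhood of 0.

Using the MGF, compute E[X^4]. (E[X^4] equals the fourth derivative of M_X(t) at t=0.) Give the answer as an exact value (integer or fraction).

E[X^4] = D^4[M](0) = 3/7

M_X(t) = ₁F₁(3; 4; t)
D^4[M](t) = 3*₁F₁(7; 8; t)/7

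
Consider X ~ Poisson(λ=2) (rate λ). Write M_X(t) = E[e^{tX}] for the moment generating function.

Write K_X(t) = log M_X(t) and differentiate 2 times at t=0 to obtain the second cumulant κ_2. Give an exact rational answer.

κ_2 = K′′(0) = 2

M_X(t) = e^(2*e^(t) - 2)
K_X(t) = log M_X(t) = 2*e^(t) - 2
K′(t) = 2*e^(t)
K′′(t) = 2*e^(t)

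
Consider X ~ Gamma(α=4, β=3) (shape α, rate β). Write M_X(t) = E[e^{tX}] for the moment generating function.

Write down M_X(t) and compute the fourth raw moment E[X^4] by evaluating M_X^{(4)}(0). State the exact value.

M_X(t) = 81/(3 - t)^4
D^4[M](t) = 68040/(t^8 - 24*t^7 + 252*t^6 - 1512*t^5 + 5670*t^4 - 13608*t^3 + 20412*t^2 - 17496*t + 6561)

E[X^4] = D^4[M](0) = 280/27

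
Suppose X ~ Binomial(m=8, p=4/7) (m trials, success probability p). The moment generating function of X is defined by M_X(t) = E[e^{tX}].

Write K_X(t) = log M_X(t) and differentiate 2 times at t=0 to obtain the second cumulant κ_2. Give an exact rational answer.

M_X(t) = (4*e^(t)/7 + 3/7)^8
K_X(t) = log M_X(t) = 8*log(4*e^(t)/7 + 3/7)
D^2[K](t) = 96*e^(t)/(16*e^(2*t) + 24*e^(t) + 9)

κ_2 = D^2[K](0) = 96/49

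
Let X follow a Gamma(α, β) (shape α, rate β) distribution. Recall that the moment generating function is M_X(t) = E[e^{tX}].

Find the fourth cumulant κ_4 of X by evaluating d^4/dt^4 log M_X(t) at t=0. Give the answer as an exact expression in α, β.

κ_4 = K^(4)(0) = 6*α/β^4

M_X(t) = (β/(β - t))^α
K_X(t) = log M_X(t) = α*(log(β) - log(β - t))
K^(4)(t) = 6*α/(β^4 - 4*β^3*t + 6*β^2*t^2 - 4*β*t^3 + t^4)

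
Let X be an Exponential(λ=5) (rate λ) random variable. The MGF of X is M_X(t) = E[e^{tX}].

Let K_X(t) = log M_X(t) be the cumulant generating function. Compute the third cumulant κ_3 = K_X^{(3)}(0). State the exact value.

κ_3 = K^(3)(0) = 2/125

M_X(t) = 5/(5 - t)
K_X(t) = log M_X(t) = -log(5 - t) + log(5)
K^(3)(t) = -2/(t^3 - 15*t^2 + 75*t - 125)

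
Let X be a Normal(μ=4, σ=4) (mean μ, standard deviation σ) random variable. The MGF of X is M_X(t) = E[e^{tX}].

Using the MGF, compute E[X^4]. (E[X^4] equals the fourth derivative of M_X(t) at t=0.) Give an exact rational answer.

M_X(t) = e^(8*t^2 + 4*t)
D^4[M](t) = 65536*t^4*e^(4*t)*e^(8*t^2) + 65536*t^3*e^(4*t)*e^(8*t^2) + 49152*t^2*e^(4*t)*e^(8*t^2) + 16384*t*e^(4*t)*e^(8*t^2) + 2560*e^(4*t)*e^(8*t^2)

E[X^4] = D^4[M](0) = 2560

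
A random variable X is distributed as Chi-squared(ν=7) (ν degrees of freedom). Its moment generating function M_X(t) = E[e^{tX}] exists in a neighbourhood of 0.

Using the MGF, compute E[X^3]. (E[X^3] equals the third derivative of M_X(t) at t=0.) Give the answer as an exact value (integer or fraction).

E[X^3] = M^(3)(0) = 693

M_X(t) = (1 - 2*t)^(-7/2)
M^(3)(t) = 693/(64*t^6*√(1 - 2*t) - 192*t^5*√(1 - 2*t) + 240*t^4*√(1 - 2*t) - 160*t^3*√(1 - 2*t) + 60*t^2*√(1 - 2*t) - 12*t*√(1 - 2*t) + √(1 - 2*t))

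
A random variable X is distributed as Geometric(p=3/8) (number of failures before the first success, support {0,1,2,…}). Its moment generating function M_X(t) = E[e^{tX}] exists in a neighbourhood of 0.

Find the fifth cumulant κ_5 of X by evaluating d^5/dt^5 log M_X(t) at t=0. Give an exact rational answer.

κ_5 = d^5K/dt^5 |_{t=0} = 84760/81

M_X(t) = 3/(8*(1 - 5*e^(t)/8))
K_X(t) = log M_X(t) = -log(1 - 5*e^(t)/8) - 3*log(2) + log(3)
dK/dt = -5*e^(t)/(5*e^(t) - 8)
d^2K/dt^2 = 40*e^(t)/(25*e^(2*t) - 80*e^(t) + 64)
d^3K/dt^3 = (-200*e^(2*t) - 320*e^(t))/(125*e^(3*t) - 600*e^(2*t) + 960*e^(t) - 512)
d^4K/dt^4 = (1000*e^(3*t) + 6400*e^(2*t) + 2560*e^(t))/(625*e^(4*t) - 4000*e^(3*t) + 9600*e^(2*t) - 10240*e^(t) + 4096)
d^5K/dt^5 = (-5000*e^(4*t) - 88000*e^(3*t) - 140800*e^(2*t) - 20480*e^(t))/(3125*e^(5*t) - 25000*e^(4*t) + 80000*e^(3*t) - 128000*e^(2*t) + 102400*e^(t) - 32768)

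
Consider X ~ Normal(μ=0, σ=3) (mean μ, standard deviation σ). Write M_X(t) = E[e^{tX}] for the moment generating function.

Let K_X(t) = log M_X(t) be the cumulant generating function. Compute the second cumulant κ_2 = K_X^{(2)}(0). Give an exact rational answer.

M_X(t) = e^(9*t^2/2)
K_X(t) = log M_X(t) = 9*t^2/2
dK/dt = 9*t
d^2K/dt^2 = 9

κ_2 = d^2K/dt^2 |_{t=0} = 9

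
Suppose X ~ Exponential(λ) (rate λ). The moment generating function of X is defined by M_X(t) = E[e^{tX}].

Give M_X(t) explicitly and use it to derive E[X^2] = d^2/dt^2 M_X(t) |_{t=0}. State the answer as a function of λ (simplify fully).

M_X(t) = λ/(λ - t)
dM/dt = λ/(λ^2 - 2*λ*t + t^2)
d^2M/dt^2 = -2*λ/(-λ^3 + 3*λ^2*t - 3*λ*t^2 + t^3)

E[X^2] = d^2M/dt^2 |_{t=0} = 2/λ^2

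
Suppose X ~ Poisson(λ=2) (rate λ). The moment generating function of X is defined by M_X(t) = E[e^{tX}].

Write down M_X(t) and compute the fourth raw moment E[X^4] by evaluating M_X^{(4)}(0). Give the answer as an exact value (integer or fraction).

M_X(t) = e^(2*e^(t) - 2)
M′(t) = 2*e^(-2)*e^(t)*e^(2*e^(t))
M′′(t) = (4*e^(2*t)*e^(2*e^(t)) + 2*e^(t)*e^(2*e^(t)))*e^(-2)
M′′′(t) = (8*e^(3*t)*e^(2*e^(t)) + 12*e^(2*t)*e^(2*e^(t)) + 2*e^(t)*e^(2*e^(t)))*e^(-2)
M′′′′(t) = (16*e^(4*t)*e^(2*e^(t)) + 48*e^(3*t)*e^(2*e^(t)) + 28*e^(2*t)*e^(2*e^(t)) + 2*e^(t)*e^(2*e^(t)))*e^(-2)

E[X^4] = M′′′′(0) = 94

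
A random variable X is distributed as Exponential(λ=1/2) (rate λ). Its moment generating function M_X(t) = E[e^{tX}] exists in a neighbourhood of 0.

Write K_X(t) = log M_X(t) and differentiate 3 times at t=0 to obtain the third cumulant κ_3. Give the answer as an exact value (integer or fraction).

M_X(t) = 1/(2*(1/2 - t))
K_X(t) = log M_X(t) = -log(1/2 - t) - log(2)
K^(3)(t) = -16/(8*t^3 - 12*t^2 + 6*t - 1)

κ_3 = K^(3)(0) = 16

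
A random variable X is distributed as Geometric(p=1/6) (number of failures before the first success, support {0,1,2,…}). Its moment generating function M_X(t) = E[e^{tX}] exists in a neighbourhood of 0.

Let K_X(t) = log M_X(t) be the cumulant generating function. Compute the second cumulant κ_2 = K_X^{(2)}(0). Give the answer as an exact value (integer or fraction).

κ_2 = D^2[K](0) = 30

M_X(t) = 1/(6*(1 - 5*e^(t)/6))
K_X(t) = log M_X(t) = -log(1 - 5*e^(t)/6) - log(6)
D^2[K](t) = 30*e^(t)/(25*e^(2*t) - 60*e^(t) + 36)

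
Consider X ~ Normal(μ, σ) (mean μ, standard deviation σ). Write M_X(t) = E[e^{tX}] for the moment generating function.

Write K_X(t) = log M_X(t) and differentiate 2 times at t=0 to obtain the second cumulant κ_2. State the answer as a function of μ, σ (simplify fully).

κ_2 = d^2K/dt^2 |_{t=0} = σ^2

M_X(t) = e^(μ*t + σ^2*t^2/2)
K_X(t) = log M_X(t) = μ*t + σ^2*t^2/2
dK/dt = μ + σ^2*t
d^2K/dt^2 = σ^2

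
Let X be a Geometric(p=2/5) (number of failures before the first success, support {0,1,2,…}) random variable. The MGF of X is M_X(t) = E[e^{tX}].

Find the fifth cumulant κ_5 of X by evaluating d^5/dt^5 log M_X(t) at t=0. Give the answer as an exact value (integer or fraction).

M_X(t) = 2/(5*(1 - 3*e^(t)/5))
K_X(t) = log M_X(t) = -log(1 - 3*e^(t)/5) - log(5) + log(2)
K^(5)(t) = (-405*e^(4*t) - 7425*e^(3*t) - 12375*e^(2*t) - 1875*e^(t))/(243*e^(5*t) - 2025*e^(4*t) + 6750*e^(3*t) - 11250*e^(2*t) + 9375*e^(t) - 3125)

κ_5 = K^(5)(0) = 690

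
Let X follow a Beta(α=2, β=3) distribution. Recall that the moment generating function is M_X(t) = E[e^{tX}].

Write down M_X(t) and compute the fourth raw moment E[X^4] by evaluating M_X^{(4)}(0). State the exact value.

M_X(t) = ₁F₁(2; 5; t)
D^4[M](t) = ₁F₁(6; 9; t)/14

E[X^4] = D^4[M](0) = 1/14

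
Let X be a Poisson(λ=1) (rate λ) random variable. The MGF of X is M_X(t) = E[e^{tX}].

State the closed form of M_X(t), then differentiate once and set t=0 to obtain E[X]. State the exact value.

M_X(t) = e^(e^(t) - 1)
M′(t) = e^(-1)*e^(t)*e^(e^(t))

E[X] = M′(0) = 1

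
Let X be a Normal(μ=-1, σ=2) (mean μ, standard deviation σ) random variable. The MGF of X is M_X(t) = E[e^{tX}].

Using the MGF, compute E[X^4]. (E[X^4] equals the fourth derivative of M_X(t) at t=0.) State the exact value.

E[X^4] = M^(4)(0) = 73

M_X(t) = e^(2*t^2 - t)
M^(4)(t) = (256*t^4*e^(2*t^2) - 256*t^3*e^(2*t^2) + 480*t^2*e^(2*t^2) - 208*t*e^(2*t^2) + 73*e^(2*t^2))*e^(-t)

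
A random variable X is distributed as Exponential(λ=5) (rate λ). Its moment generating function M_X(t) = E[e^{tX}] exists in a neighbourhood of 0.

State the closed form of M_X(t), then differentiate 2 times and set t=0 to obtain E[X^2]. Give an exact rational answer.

M_X(t) = 5/(5 - t)
M^(2)(t) = -10/(t^3 - 15*t^2 + 75*t - 125)

E[X^2] = M^(2)(0) = 2/25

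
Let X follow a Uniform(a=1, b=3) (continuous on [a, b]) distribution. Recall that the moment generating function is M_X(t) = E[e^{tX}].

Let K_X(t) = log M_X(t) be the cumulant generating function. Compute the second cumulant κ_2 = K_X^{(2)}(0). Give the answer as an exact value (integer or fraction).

κ_2 = K^(2)(0) = 1/3

M_X(t) = (e^(3*t) - e^(t))/(2*t)
K_X(t) = log M_X(t) = -log(t) + log(e^(3*t) - e^(t)) - log(2)
K^(2)(t) = (-4*t^2*e^(2*t) + e^(4*t) - 2*e^(2*t) + 1)/(t^2*e^(4*t) - 2*t^2*e^(2*t) + t^2)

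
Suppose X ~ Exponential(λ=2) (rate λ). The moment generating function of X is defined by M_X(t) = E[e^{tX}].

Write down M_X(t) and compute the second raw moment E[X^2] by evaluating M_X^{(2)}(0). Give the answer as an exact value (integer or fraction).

M_X(t) = 2/(2 - t)
dM/dt = 2/(t^2 - 4*t + 4)
d^2M/dt^2 = -4/(t^3 - 6*t^2 + 12*t - 8)

E[X^2] = d^2M/dt^2 |_{t=0} = 1/2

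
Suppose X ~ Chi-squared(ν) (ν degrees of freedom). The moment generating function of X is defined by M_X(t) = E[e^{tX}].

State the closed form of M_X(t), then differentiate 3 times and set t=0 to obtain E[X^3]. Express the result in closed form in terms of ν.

M_X(t) = (1 - 2*t)^(-ν/2)
M^(3)(t) = (-ν^3 - 6*ν^2 - 8*ν)/(8*t^3*(1 - 2*t)^(ν/2) - 12*t^2*(1 - 2*t)^(ν/2) + 6*t*(1 - 2*t)^(ν/2) - (1 - 2*t)^(ν/2))

E[X^3] = M^(3)(0) = ν*(ν^2 + 6*ν + 8)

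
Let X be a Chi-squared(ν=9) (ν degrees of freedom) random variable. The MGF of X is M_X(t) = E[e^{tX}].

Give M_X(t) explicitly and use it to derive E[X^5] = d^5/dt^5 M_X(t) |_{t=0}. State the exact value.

E[X^5] = d^5M/dt^5 |_{t=0} = 328185

M_X(t) = (1 - 2*t)^(-9/2)
dM/dt = -9/(32*t^5*√(1 - 2*t) - 80*t^4*√(1 - 2*t) + 80*t^3*√(1 - 2*t) - 40*t^2*√(1 - 2*t) + 10*t*√(1 - 2*t) - √(1 - 2*t))
d^2M/dt^2 = 99/(64*t^6*√(1 - 2*t) - 192*t^5*√(1 - 2*t) + 240*t^4*√(1 - 2*t) - 160*t^3*√(1 - 2*t) + 60*t^2*√(1 - 2*t) - 12*t*√(1 - 2*t) + √(1 - 2*t))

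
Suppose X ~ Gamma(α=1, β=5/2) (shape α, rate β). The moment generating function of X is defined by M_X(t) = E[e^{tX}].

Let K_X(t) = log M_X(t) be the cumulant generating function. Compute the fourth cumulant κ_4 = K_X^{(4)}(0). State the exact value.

M_X(t) = 5/(2*(5/2 - t))
K_X(t) = log M_X(t) = -log(5/2 - t) - log(2) + log(5)
K^(4)(t) = 96/(16*t^4 - 160*t^3 + 600*t^2 - 1000*t + 625)

κ_4 = K^(4)(0) = 96/625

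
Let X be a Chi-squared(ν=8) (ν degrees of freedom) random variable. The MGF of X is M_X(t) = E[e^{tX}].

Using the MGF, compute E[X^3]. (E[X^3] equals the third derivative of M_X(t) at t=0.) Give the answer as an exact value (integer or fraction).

E[X^3] = M^(3)(0) = 960

M_X(t) = (1 - 2*t)^(-4)
M^(3)(t) = -960/(128*t^7 - 448*t^6 + 672*t^5 - 560*t^4 + 280*t^3 - 84*t^2 + 14*t - 1)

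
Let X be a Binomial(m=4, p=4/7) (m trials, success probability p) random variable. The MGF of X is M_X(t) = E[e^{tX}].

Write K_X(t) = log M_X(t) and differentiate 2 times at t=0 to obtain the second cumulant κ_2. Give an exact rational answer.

M_X(t) = (4*e^(t)/7 + 3/7)^4
K_X(t) = log M_X(t) = 4*log(4*e^(t)/7 + 3/7)
K′(t) = 16*e^(t)/(4*e^(t) + 3)
K′′(t) = 48*e^(t)/(16*e^(2*t) + 24*e^(t) + 9)

κ_2 = K′′(0) = 48/49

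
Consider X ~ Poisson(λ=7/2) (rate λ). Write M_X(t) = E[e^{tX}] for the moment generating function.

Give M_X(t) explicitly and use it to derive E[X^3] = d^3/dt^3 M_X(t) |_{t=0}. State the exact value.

M_X(t) = e^(7*e^(t)/2 - 7/2)
D^3[M](t) = (343*e^(3*t)*e^(7*e^(t)/2) + 294*e^(2*t)*e^(7*e^(t)/2) + 28*e^(t)*e^(7*e^(t)/2))*e^(-7/2)/8

E[X^3] = D^3[M](0) = 665/8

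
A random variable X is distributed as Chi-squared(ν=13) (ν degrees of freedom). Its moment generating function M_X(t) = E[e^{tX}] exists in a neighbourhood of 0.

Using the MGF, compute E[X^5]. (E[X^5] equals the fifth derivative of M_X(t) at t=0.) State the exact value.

M_X(t) = (1 - 2*t)^(-13/2)

E[X^5] = D^5[M](0) = 1322685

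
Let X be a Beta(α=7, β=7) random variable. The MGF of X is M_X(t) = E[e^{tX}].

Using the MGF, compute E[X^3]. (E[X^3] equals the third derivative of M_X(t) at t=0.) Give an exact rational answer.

E[X^3] = d^3M/dt^3 |_{t=0} = 3/20

M_X(t) = ₁F₁(7; 14; t)
dM/dt = ₁F₁(8; 15; t)/2
d^2M/dt^2 = 4*₁F₁(9; 16; t)/15
d^3M/dt^3 = 3*₁F₁(10; 17; t)/20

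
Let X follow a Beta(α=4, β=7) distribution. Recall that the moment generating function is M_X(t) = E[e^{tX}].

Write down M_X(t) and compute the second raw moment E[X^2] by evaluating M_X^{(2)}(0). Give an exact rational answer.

M_X(t) = ₁F₁(4; 11; t)
M^(2)(t) = 5*₁F₁(6; 13; t)/33

E[X^2] = M^(2)(0) = 5/33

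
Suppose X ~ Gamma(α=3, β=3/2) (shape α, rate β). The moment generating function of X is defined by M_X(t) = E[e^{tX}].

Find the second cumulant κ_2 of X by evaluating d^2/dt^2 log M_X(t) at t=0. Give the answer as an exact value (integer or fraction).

M_X(t) = 27/(8*(3/2 - t)^3)
K_X(t) = log M_X(t) = -3*log(3/2 - t) - 3*log(2) + 3*log(3)
D^2[K](t) = 12/(4*t^2 - 12*t + 9)

κ_2 = D^2[K](0) = 4/3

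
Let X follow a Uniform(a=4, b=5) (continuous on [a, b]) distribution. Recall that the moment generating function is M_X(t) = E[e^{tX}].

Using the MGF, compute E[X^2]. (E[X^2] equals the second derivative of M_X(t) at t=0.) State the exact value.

M_X(t) = (e^(5*t) - e^(4*t))/t
M^(2)(t) = (25*t^2*e^(5*t) - 16*t^2*e^(4*t) - 10*t*e^(5*t) + 8*t*e^(4*t) + 2*e^(5*t) - 2*e^(4*t))/t^3

E[X^2] = M^(2)(0) = 61/3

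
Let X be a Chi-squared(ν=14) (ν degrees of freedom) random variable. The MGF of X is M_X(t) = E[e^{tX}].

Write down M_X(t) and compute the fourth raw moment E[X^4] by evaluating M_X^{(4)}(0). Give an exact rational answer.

E[X^4] = M′′′′(0) = 80640

M_X(t) = (1 - 2*t)^(-7)
M′(t) = 14/(256*t^8 - 1024*t^7 + 1792*t^6 - 1792*t^5 + 1120*t^4 - 448*t^3 + 112*t^2 - 16*t + 1)
M′′(t) = -224/(512*t^9 - 2304*t^8 + 4608*t^7 - 5376*t^6 + 4032*t^5 - 2016*t^4 + 672*t^3 - 144*t^2 + 18*t - 1)
M′′′(t) = 4032/(1024*t^10 - 5120*t^9 + 11520*t^8 - 15360*t^7 + 13440*t^6 - 8064*t^5 + 3360*t^4 - 960*t^3 + 180*t^2 - 20*t + 1)
M′′′′(t) = -80640/(2048*t^11 - 11264*t^10 + 28160*t^9 - 42240*t^8 + 42240*t^7 - 29568*t^6 + 14784*t^5 - 5280*t^4 + 1320*t^3 - 220*t^2 + 22*t - 1)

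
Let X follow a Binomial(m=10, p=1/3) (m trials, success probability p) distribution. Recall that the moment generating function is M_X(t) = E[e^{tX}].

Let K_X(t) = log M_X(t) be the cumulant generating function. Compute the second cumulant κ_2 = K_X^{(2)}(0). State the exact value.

M_X(t) = (e^(t)/3 + 2/3)^10
K_X(t) = log M_X(t) = 10*log(e^(t)/3 + 2/3)
K′(t) = 10*e^(t)/(e^(t) + 2)
K′′(t) = 20*e^(t)/(e^(2*t) + 4*e^(t) + 4)

κ_2 = K′′(0) = 20/9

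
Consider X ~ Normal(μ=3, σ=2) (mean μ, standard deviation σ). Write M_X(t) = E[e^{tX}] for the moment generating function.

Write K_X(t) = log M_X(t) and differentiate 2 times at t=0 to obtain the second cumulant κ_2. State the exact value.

κ_2 = K′′(0) = 4

M_X(t) = e^(2*t^2 + 3*t)
K_X(t) = log M_X(t) = 2*t^2 + 3*t
K′(t) = 4*t + 3
K′′(t) = 4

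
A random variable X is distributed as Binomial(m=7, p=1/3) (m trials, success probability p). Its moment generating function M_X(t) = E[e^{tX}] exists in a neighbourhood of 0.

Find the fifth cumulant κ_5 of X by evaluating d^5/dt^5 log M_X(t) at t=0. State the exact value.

M_X(t) = (e^(t)/3 + 2/3)^7
K_X(t) = log M_X(t) = 7*log(e^(t)/3 + 2/3)
dK/dt = 7*e^(t)/(e^(t) + 2)
d^2K/dt^2 = 14*e^(t)/(e^(2*t) + 4*e^(t) + 4)
d^3K/dt^3 = (-14*e^(2*t) + 28*e^(t))/(e^(3*t) + 6*e^(2*t) + 12*e^(t) + 8)
d^4K/dt^4 = (14*e^(3*t) - 112*e^(2*t) + 56*e^(t))/(e^(4*t) + 8*e^(3*t) + 24*e^(2*t) + 32*e^(t) + 16)
d^5K/dt^5 = (-14*e^(4*t) + 308*e^(3*t) - 616*e^(2*t) + 112*e^(t))/(e^(5*t) + 10*e^(4*t) + 40*e^(3*t) + 80*e^(2*t) + 80*e^(t) + 32)

κ_5 = d^5K/dt^5 |_{t=0} = -70/81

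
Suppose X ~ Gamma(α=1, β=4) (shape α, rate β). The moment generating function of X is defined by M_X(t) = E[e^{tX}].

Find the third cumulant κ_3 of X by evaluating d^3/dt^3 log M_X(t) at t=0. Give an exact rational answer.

M_X(t) = 4/(4 - t)
K_X(t) = log M_X(t) = -log(4 - t) + 2*log(2)
K′(t) = -1/(t - 4)
K′′(t) = 1/(t^2 - 8*t + 16)
K′′′(t) = -2/(t^3 - 12*t^2 + 48*t - 64)

κ_3 = K′′′(0) = 1/32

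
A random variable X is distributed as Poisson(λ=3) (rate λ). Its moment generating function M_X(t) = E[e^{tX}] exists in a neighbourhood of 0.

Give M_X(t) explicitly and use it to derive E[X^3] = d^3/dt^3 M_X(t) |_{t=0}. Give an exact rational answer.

E[X^3] = d^3M/dt^3 |_{t=0} = 57

M_X(t) = e^(3*e^(t) - 3)
dM/dt = 3*e^(-3)*e^(t)*e^(3*e^(t))
d^2M/dt^2 = (9*e^(2*t)*e^(3*e^(t)) + 3*e^(t)*e^(3*e^(t)))*e^(-3)
d^3M/dt^3 = (27*e^(3*t)*e^(3*e^(t)) + 27*e^(2*t)*e^(3*e^(t)) + 3*e^(t)*e^(3*e^(t)))*e^(-3)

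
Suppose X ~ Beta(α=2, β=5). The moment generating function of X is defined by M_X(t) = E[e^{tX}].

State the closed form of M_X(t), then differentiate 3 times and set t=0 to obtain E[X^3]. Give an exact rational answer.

M_X(t) = ₁F₁(2; 7; t)
M^(3)(t) = ₁F₁(5; 10; t)/21

E[X^3] = M^(3)(0) = 1/21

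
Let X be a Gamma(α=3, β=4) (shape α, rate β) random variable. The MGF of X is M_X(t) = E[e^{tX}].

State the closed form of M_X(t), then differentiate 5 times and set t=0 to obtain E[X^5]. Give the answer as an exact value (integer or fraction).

M_X(t) = 64/(4 - t)^3
M′(t) = 192/(t^4 - 16*t^3 + 96*t^2 - 256*t + 256)
M′′(t) = -768/(t^5 - 20*t^4 + 160*t^3 - 640*t^2 + 1280*t - 1024)
M′′′(t) = 3840/(t^6 - 24*t^5 + 240*t^4 - 1280*t^3 + 3840*t^2 - 6144*t + 4096)
M′′′′(t) = -23040/(t^7 - 28*t^6 + 336*t^5 - 2240*t^4 + 8960*t^3 - 21504*t^2 + 28672*t - 16384)
M′′′′′(t) = 161280/(t^8 - 32*t^7 + 448*t^6 - 3584*t^5 + 17920*t^4 - 57344*t^3 + 114688*t^2 - 131072*t + 65536)

E[X^5] = M′′′′′(0) = 315/128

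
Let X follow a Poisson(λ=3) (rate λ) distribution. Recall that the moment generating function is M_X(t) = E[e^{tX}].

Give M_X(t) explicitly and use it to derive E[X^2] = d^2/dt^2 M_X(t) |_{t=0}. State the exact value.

E[X^2] = D^2[M](0) = 12

M_X(t) = e^(3*e^(t) - 3)
D^2[M](t) = (9*e^(2*t)*e^(3*e^(t)) + 3*e^(t)*e^(3*e^(t)))*e^(-3)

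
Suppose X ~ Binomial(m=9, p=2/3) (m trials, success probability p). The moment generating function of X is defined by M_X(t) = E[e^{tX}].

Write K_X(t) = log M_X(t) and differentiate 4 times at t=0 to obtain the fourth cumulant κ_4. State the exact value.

M_X(t) = (2*e^(t)/3 + 1/3)^9
K_X(t) = log M_X(t) = 9*log(2*e^(t)/3 + 1/3)
D^4[K](t) = (72*e^(3*t) - 144*e^(2*t) + 18*e^(t))/(16*e^(4*t) + 32*e^(3*t) + 24*e^(2*t) + 8*e^(t) + 1)

κ_4 = D^4[K](0) = -2/3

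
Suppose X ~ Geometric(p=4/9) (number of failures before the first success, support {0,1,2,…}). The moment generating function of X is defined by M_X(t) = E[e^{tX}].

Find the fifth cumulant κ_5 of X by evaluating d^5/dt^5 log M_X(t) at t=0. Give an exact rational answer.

κ_5 = K^(5)(0) = 43785/128

M_X(t) = 4/(9*(1 - 5*e^(t)/9))
K_X(t) = log M_X(t) = -log(1 - 5*e^(t)/9) - 2*log(3) + 2*log(2)
K^(5)(t) = (-5625*e^(4*t) - 111375*e^(3*t) - 200475*e^(2*t) - 32805*e^(t))/(3125*e^(5*t) - 28125*e^(4*t) + 101250*e^(3*t) - 182250*e^(2*t) + 164025*e^(t) - 59049)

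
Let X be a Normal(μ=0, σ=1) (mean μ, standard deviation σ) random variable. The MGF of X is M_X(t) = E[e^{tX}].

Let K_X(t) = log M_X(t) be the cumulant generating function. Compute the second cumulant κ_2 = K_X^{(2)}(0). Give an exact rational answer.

κ_2 = K^(2)(0) = 1

M_X(t) = e^(t^2/2)
K_X(t) = log M_X(t) = t^2/2
K^(2)(t) = 1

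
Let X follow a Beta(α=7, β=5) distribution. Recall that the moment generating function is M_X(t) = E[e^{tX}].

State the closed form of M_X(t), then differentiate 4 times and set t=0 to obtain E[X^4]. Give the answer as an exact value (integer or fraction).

M_X(t) = ₁F₁(7; 12; t)
M^(4)(t) = 2*₁F₁(11; 16; t)/13

E[X^4] = M^(4)(0) = 2/13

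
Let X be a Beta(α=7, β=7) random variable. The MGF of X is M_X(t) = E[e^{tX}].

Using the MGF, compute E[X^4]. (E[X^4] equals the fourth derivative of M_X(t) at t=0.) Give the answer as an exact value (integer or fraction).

E[X^4] = d^4M/dt^4 |_{t=0} = 3/34

M_X(t) = ₁F₁(7; 14; t)
dM/dt = ₁F₁(8; 15; t)/2
d^2M/dt^2 = 4*₁F₁(9; 16; t)/15
d^3M/dt^3 = 3*₁F₁(10; 17; t)/20
d^4M/dt^4 = 3*₁F₁(11; 18; t)/34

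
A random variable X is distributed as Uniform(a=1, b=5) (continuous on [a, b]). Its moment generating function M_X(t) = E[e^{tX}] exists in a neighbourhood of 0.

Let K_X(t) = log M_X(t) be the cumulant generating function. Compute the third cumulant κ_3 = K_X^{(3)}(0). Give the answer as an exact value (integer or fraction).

κ_3 = D^3[K](0) = 0

M_X(t) = (e^(5*t) - e^(t))/(4*t)
K_X(t) = log M_X(t) = -log(t) + log(e^(5*t) - e^(t)) - 2*log(2)
D^3[K](t) = (64*t^3*e^(8*t) + 64*t^3*e^(4*t) - 2*e^(12*t) + 6*e^(8*t) - 6*e^(4*t) + 2)/(t^3*e^(12*t) - 3*t^3*e^(8*t) + 3*t^3*e^(4*t) - t^3)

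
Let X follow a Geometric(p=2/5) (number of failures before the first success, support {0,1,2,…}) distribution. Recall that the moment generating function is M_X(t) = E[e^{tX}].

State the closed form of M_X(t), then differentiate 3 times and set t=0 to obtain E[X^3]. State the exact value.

M_X(t) = 2/(5*(1 - 3*e^(t)/5))
D^3[M](t) = (54*e^(3*t) + 360*e^(2*t) + 150*e^(t))/(81*e^(4*t) - 540*e^(3*t) + 1350*e^(2*t) - 1500*e^(t) + 625)

E[X^3] = D^3[M](0) = 141/4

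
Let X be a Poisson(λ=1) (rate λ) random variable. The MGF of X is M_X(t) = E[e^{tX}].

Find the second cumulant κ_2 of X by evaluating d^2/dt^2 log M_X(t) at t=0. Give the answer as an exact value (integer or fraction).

κ_2 = D^2[K](0) = 1

M_X(t) = e^(e^(t) - 1)
K_X(t) = log M_X(t) = e^(t) - 1
D^2[K](t) = e^(t)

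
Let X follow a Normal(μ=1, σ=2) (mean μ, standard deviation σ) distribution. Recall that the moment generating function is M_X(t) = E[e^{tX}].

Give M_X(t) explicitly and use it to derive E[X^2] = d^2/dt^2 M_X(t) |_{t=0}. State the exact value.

M_X(t) = e^(2*t^2 + t)
D^2[M](t) = 16*t^2*e^(t)*e^(2*t^2) + 8*t*e^(t)*e^(2*t^2) + 5*e^(t)*e^(2*t^2)

E[X^2] = D^2[M](0) = 5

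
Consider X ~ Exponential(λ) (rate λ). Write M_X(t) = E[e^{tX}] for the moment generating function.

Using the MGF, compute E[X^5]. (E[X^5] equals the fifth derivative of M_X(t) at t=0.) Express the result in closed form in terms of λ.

E[X^5] = D^5[M](0) = 120/λ^5

M_X(t) = λ/(λ - t)
D^5[M](t) = 120*λ/(λ^6 - 6*λ^5*t + 15*λ^4*t^2 - 20*λ^3*t^3 + 15*λ^2*t^4 - 6*λ*t^5 + t^6)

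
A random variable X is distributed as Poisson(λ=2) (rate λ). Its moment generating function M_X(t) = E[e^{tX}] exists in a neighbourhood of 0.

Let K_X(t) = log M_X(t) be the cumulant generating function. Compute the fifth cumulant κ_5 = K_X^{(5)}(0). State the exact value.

M_X(t) = e^(2*e^(t) - 2)
K_X(t) = log M_X(t) = 2*e^(t) - 2
K^(5)(t) = 2*e^(t)

κ_5 = K^(5)(0) = 2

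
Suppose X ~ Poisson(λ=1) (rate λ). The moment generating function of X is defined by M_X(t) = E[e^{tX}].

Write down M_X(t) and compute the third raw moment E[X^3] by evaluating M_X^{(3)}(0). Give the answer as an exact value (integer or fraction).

M_X(t) = e^(e^(t) - 1)
dM/dt = e^(-1)*e^(t)*e^(e^(t))
d^2M/dt^2 = (e^(2*t)*e^(e^(t)) + e^(t)*e^(e^(t)))*e^(-1)
d^3M/dt^3 = (e^(3*t)*e^(e^(t)) + 3*e^(2*t)*e^(e^(t)) + e^(t)*e^(e^(t)))*e^(-1)

E[X^3] = d^3M/dt^3 |_{t=0} = 5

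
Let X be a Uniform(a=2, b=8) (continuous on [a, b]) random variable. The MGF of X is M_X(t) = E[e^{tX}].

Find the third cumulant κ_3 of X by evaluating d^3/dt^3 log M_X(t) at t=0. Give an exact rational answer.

κ_3 = d^3K/dt^3 |_{t=0} = 0

M_X(t) = (e^(8*t) - e^(2*t))/(6*t)
K_X(t) = log M_X(t) = -log(t) + log(e^(8*t) - e^(2*t)) - log(6)
dK/dt = (8*t*e^(6*t) - 2*t - e^(6*t) + 1)/(t*e^(6*t) - t)
d^2K/dt^2 = (-36*t^2*e^(6*t) + e^(12*t) - 2*e^(6*t) + 1)/(t^2*e^(12*t) - 2*t^2*e^(6*t) + t^2)
d^3K/dt^3 = (216*t^3*e^(12*t) + 216*t^3*e^(6*t) - 2*e^(18*t) + 6*e^(12*t) - 6*e^(6*t) + 2)/(t^3*e^(18*t) - 3*t^3*e^(12*t) + 3*t^3*e^(6*t) - t^3)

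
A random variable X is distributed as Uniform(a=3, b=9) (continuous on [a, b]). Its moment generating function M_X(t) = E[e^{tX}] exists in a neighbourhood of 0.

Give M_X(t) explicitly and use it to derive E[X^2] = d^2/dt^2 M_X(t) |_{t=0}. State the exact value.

E[X^2] = D^2[M](0) = 39

M_X(t) = (e^(9*t) - e^(3*t))/(6*t)
D^2[M](t) = (81*t^2*e^(9*t) - 9*t^2*e^(3*t) - 18*t*e^(9*t) + 6*t*e^(3*t) + 2*e^(9*t) - 2*e^(3*t))/(6*t^3)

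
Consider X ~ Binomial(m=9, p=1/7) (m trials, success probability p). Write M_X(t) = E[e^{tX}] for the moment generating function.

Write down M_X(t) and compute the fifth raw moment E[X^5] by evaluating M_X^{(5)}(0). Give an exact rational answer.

E[X^5] = d^5M/dt^5 |_{t=0} = 176607/2401

M_X(t) = (e^(t)/7 + 6/7)^9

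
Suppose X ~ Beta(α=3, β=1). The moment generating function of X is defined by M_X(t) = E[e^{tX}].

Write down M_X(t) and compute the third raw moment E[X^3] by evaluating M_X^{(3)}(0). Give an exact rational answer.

M_X(t) = ₁F₁(3; 4; t)
M^(3)(t) = ₁F₁(6; 7; t)/2

E[X^3] = M^(3)(0) = 1/2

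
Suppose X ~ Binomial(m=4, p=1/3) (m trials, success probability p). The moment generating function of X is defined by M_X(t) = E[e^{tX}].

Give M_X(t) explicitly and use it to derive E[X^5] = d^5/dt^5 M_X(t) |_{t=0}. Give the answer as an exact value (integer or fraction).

E[X^5] = D^5[M](0) = 1256/27

M_X(t) = (e^(t)/3 + 2/3)^4
D^5[M](t) = 1024*e^(4*t)/81 + 24*e^(3*t) + 256*e^(2*t)/27 + 32*e^(t)/81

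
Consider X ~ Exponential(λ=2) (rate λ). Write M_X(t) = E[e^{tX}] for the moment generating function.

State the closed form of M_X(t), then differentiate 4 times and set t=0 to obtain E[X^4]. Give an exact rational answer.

M_X(t) = 2/(2 - t)
M^(4)(t) = -48/(t^5 - 10*t^4 + 40*t^3 - 80*t^2 + 80*t - 32)

E[X^4] = M^(4)(0) = 3/2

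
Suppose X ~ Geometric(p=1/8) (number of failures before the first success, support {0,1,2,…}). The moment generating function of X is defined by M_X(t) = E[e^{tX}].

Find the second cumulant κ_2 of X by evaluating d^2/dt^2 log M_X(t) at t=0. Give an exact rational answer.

κ_2 = d^2K/dt^2 |_{t=0} = 56

M_X(t) = 1/(8*(1 - 7*e^(t)/8))
K_X(t) = log M_X(t) = -log(1 - 7*e^(t)/8) - 3*log(2)
dK/dt = -7*e^(t)/(7*e^(t) - 8)
d^2K/dt^2 = 56*e^(t)/(49*e^(2*t) - 112*e^(t) + 64)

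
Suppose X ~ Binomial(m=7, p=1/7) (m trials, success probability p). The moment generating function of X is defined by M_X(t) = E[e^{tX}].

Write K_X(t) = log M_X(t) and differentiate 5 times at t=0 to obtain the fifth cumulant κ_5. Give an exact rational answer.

κ_5 = K^(5)(0) = -690/2401

M_X(t) = (e^(t)/7 + 6/7)^7
K_X(t) = log M_X(t) = 7*log(e^(t)/7 + 6/7)
K^(5)(t) = (-42*e^(4*t) + 2772*e^(3*t) - 16632*e^(2*t) + 9072*e^(t))/(e^(5*t) + 30*e^(4*t) + 360*e^(3*t) + 2160*e^(2*t) + 6480*e^(t) + 7776)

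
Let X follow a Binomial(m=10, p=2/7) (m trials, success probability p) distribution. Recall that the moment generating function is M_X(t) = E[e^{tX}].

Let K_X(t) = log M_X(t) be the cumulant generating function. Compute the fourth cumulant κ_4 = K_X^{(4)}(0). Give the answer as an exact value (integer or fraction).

κ_4 = K′′′′(0) = -1100/2401

M_X(t) = (2*e^(t)/7 + 5/7)^10
K_X(t) = log M_X(t) = 10*log(2*e^(t)/7 + 5/7)
K′(t) = 20*e^(t)/(2*e^(t) + 5)
K′′(t) = 100*e^(t)/(4*e^(2*t) + 20*e^(t) + 25)
K′′′(t) = (-200*e^(2*t) + 500*e^(t))/(8*e^(3*t) + 60*e^(2*t) + 150*e^(t) + 125)
K′′′′(t) = (400*e^(3*t) - 4000*e^(2*t) + 2500*e^(t))/(16*e^(4*t) + 160*e^(3*t) + 600*e^(2*t) + 1000*e^(t) + 625)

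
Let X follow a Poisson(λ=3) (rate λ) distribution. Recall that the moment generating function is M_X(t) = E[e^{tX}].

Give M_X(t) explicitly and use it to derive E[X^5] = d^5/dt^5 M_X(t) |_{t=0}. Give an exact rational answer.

E[X^5] = M′′′′′(0) = 1866

M_X(t) = e^(3*e^(t) - 3)
M′(t) = 3*e^(-3)*e^(t)*e^(3*e^(t))
M′′(t) = (9*e^(2*t)*e^(3*e^(t)) + 3*e^(t)*e^(3*e^(t)))*e^(-3)
M′′′(t) = (27*e^(3*t)*e^(3*e^(t)) + 27*e^(2*t)*e^(3*e^(t)) + 3*e^(t)*e^(3*e^(t)))*e^(-3)
M′′′′(t) = (81*e^(4*t)*e^(3*e^(t)) + 162*e^(3*t)*e^(3*e^(t)) + 63*e^(2*t)*e^(3*e^(t)) + 3*e^(t)*e^(3*e^(t)))*e^(-3)
M′′′′′(t) = (243*e^(5*t)*e^(3*e^(t)) + 810*e^(4*t)*e^(3*e^(t)) + 675*e^(3*t)*e^(3*e^(t)) + 135*e^(2*t)*e^(3*e^(t)) + 3*e^(t)*e^(3*e^(t)))*e^(-3)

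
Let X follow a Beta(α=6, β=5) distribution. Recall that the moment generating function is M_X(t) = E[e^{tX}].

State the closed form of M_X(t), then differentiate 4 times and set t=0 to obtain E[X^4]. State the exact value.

E[X^4] = M′′′′(0) = 18/143

M_X(t) = ₁F₁(6; 11; t)
M′(t) = 6*₁F₁(7; 12; t)/11
M′′(t) = 7*₁F₁(8; 13; t)/22
M′′′(t) = 28*₁F₁(9; 14; t)/143
M′′′′(t) = 18*₁F₁(10; 15; t)/143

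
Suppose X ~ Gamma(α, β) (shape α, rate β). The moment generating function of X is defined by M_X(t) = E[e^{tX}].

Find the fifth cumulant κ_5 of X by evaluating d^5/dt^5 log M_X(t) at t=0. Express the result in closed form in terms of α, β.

κ_5 = D^5[K](0) = 24*α/β^5

M_X(t) = (β/(β - t))^α
K_X(t) = log M_X(t) = α*(log(β) - log(β - t))
D^5[K](t) = -24*α/(-β^5 + 5*β^4*t - 10*β^3*t^2 + 10*β^2*t^3 - 5*β*t^4 + t^5)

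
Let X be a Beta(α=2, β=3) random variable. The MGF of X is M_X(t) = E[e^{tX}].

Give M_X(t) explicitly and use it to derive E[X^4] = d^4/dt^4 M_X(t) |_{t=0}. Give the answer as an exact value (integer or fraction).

M_X(t) = ₁F₁(2; 5; t)
dM/dt = 2*₁F₁(3; 6; t)/5
d^2M/dt^2 = ₁F₁(4; 7; t)/5
d^3M/dt^3 = 4*₁F₁(5; 8; t)/35
d^4M/dt^4 = ₁F₁(6; 9; t)/14

E[X^4] = d^4M/dt^4 |_{t=0} = 1/14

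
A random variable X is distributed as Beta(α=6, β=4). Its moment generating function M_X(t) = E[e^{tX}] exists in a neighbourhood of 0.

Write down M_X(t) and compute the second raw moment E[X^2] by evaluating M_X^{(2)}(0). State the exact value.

M_X(t) = ₁F₁(6; 10; t)
M′(t) = 3*₁F₁(7; 11; t)/5
M′′(t) = 21*₁F₁(8; 12; t)/55

E[X^2] = M′′(0) = 21/55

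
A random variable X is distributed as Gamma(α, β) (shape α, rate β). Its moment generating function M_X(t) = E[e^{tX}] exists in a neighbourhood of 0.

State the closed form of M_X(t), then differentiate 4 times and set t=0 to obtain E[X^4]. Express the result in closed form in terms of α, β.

E[X^4] = M′′′′(0) = α*(α^3 + 6*α^2 + 11*α + 6)/β^4

M_X(t) = (β/(β - t))^α
M′(t) = -α*β^α*(1/(β - t))^α/(-β + t)
M′′(t) = (α^2*β^α*(1/(β - t))^α + α*β^α*(1/(β - t))^α)/(β^2 - 2*β*t + t^2)
M′′′(t) = (-α^3*β^α*(1/(β - t))^α - 3*α^2*β^α*(1/(β - t))^α - 2*α*β^α*(1/(β - t))^α)/(-β^3 + 3*β^2*t - 3*β*t^2 + t^3)
M′′′′(t) = (α^4*β^α*(1/(β - t))^α + 6*α^3*β^α*(1/(β - t))^α + 11*α^2*β^α*(1/(β - t))^α + 6*α*β^α*(1/(β - t))^α)/(β^4 - 4*β^3*t + 6*β^2*t^2 - 4*β*t^3 + t^4)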